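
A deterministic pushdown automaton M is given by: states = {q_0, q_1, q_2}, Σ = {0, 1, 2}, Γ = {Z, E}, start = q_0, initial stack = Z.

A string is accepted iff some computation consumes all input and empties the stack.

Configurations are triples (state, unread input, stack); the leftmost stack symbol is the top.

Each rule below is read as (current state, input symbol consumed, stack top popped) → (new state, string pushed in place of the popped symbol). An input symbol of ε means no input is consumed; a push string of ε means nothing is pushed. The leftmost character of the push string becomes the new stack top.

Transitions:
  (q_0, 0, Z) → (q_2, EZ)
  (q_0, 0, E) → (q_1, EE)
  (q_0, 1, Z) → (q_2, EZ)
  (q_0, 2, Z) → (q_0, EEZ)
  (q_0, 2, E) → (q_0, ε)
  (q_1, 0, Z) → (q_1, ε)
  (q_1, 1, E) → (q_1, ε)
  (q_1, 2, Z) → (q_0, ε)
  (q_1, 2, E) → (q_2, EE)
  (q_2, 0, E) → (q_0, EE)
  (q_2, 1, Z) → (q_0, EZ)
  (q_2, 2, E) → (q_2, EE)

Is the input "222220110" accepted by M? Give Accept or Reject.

Accept

(q_0, 222220110, Z)
  read 2, top Z: go to q_0, push EEZ → (q_0, 22220110, EEZ)
  read 2, top E: go to q_0, push ε → (q_0, 2220110, EZ)
  read 2, top E: go to q_0, push ε → (q_0, 220110, Z)
  read 2, top Z: go to q_0, push EEZ → (q_0, 20110, EEZ)
  read 2, top E: go to q_0, push ε → (q_0, 0110, EZ)
  read 0, top E: go to q_1, push EE → (q_1, 110, EEZ)
  read 1, top E: go to q_1, push ε → (q_1, 10, EZ)
  read 1, top E: go to q_1, push ε → (q_1, 0, Z)
  read 0, top Z: go to q_1, push ε → (q_1, ε, ε)
All input consumed and the stack is empty.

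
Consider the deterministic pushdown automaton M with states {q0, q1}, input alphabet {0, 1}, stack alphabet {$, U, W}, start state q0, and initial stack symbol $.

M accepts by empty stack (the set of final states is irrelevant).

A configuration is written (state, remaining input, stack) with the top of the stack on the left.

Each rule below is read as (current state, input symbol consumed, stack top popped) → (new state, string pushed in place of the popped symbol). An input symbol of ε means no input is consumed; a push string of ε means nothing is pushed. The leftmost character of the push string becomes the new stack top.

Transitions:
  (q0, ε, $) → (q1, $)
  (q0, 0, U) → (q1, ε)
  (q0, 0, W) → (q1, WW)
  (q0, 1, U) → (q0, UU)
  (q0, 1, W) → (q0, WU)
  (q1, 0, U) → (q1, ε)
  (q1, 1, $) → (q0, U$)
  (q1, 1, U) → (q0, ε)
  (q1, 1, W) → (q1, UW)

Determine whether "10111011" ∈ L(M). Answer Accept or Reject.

(q0, 10111011, $)
  ε-move, top $: go to q1, push $ → (q1, 10111011, $)
  read 1, top $: go to q0, push U$ → (q0, 0111011, U$)
  read 0, top U: go to q1, push ε → (q1, 111011, $)
  read 1, top $: go to q0, push U$ → (q0, 11011, U$)
  read 1, top U: go to q0, push UU → (q0, 1011, UU$)
  read 1, top U: go to q0, push UU → (q0, 011, UUU$)
  read 0, top U: go to q1, push ε → (q1, 11, UU$)
  read 1, top U: go to q0, push ε → (q0, 1, U$)
  read 1, top U: go to q0, push UU → (q0, ε, UU$)
All input consumed; stack is UU$, not empty, and no further ε-move applies.

Reject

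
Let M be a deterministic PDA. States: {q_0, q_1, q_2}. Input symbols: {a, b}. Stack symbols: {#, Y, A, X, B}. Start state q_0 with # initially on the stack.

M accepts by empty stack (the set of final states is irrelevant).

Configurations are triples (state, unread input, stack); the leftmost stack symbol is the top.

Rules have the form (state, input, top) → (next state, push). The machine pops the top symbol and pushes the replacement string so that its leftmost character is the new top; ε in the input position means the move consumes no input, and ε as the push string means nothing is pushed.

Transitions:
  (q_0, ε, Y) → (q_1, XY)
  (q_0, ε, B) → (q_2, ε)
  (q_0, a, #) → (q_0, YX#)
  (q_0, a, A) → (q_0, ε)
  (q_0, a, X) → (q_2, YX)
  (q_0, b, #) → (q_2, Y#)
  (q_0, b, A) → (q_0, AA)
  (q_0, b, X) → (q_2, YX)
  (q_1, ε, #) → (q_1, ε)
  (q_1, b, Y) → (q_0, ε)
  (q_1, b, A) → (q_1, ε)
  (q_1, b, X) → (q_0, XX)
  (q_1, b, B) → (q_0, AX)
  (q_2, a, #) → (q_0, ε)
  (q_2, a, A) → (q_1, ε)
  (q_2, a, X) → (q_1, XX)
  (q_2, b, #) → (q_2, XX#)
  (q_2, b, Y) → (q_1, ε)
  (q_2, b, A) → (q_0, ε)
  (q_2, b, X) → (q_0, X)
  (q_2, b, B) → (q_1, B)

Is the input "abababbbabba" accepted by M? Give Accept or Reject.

(q_0, abababbbabba, #)
  read a, top #: go to q_0, push YX# → (q_0, bababbbabba, YX#)
  ε-move, top Y: go to q_1, push XY → (q_1, bababbbabba, XYX#)
  read b, top X: go to q_0, push XX → (q_0, ababbbabba, XXYX#)
  read a, top X: go to q_2, push YX → (q_2, babbbabba, YXXYX#)
  read b, top Y: go to q_1, push ε → (q_1, abbbabba, XXYX#)
No transition applies at (q_1, abbbabba, XXYX#); input not fully consumed.

Reject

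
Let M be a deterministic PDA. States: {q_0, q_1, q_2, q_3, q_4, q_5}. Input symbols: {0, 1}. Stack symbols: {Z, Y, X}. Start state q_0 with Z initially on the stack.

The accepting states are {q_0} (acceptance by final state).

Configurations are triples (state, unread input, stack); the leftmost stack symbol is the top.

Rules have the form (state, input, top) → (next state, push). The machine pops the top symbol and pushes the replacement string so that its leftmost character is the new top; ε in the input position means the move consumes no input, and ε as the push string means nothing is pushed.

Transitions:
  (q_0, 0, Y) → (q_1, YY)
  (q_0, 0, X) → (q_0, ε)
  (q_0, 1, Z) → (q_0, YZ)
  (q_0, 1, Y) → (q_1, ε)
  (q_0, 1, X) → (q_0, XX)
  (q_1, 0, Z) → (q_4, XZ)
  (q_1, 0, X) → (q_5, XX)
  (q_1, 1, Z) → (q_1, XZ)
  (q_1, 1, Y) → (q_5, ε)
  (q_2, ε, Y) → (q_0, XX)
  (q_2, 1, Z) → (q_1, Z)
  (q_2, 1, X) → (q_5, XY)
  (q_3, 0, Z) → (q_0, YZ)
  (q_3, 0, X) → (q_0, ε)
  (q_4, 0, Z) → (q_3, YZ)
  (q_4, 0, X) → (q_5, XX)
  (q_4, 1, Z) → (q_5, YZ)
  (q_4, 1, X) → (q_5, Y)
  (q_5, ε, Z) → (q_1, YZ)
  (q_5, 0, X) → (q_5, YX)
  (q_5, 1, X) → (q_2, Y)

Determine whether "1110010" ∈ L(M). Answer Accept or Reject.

(q_0, 1110010, Z) ⊢ (q_0, 110010, YZ) ⊢ (q_1, 10010, Z) ⊢ (q_1, 0010, XZ) ⊢ (q_5, 010, XXZ) ⊢ (q_5, 10, YXXZ)
No transition applies at (q_5, 10, YXXZ); input not fully consumed.

Reject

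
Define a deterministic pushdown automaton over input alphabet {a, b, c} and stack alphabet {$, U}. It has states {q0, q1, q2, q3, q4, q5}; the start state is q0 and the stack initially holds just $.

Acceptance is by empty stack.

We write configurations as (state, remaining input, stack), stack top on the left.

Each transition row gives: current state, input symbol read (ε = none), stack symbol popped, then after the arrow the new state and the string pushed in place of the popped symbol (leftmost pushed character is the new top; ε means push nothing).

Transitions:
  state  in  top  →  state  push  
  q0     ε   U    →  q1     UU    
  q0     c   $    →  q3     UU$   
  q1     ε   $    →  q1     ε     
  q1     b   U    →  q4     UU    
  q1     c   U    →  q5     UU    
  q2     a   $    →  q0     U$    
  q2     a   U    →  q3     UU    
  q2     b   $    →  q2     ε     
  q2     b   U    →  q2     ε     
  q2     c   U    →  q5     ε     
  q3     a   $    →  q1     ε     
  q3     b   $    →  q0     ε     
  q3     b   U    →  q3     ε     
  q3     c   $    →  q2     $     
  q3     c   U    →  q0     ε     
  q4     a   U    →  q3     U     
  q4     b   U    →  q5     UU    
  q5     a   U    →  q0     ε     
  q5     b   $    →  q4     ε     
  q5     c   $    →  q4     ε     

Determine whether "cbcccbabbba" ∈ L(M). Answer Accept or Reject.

(q0, cbcccbabbba, $)
  read c, top $: go to q3, push UU$ → (q3, bcccbabbba, UU$)
  read b, top U: go to q3, push ε → (q3, cccbabbba, U$)
  read c, top U: go to q0, push ε → (q0, ccbabbba, $)
  read c, top $: go to q3, push UU$ → (q3, cbabbba, UU$)
  read c, top U: go to q0, push ε → (q0, babbba, U$)
  ε-move, top U: go to q1, push UU → (q1, babbba, UU$)
  read b, top U: go to q4, push UU → (q4, abbba, UUU$)
  read a, top U: go to q3, push U → (q3, bbba, UUU$)
  read b, top U: go to q3, push ε → (q3, bba, UU$)
  read b, top U: go to q3, push ε → (q3, ba, U$)
  read b, top U: go to q3, push ε → (q3, a, $)
  read a, top $: go to q1, push ε → (q1, ε, ε)
All input consumed and the stack is empty.

Accept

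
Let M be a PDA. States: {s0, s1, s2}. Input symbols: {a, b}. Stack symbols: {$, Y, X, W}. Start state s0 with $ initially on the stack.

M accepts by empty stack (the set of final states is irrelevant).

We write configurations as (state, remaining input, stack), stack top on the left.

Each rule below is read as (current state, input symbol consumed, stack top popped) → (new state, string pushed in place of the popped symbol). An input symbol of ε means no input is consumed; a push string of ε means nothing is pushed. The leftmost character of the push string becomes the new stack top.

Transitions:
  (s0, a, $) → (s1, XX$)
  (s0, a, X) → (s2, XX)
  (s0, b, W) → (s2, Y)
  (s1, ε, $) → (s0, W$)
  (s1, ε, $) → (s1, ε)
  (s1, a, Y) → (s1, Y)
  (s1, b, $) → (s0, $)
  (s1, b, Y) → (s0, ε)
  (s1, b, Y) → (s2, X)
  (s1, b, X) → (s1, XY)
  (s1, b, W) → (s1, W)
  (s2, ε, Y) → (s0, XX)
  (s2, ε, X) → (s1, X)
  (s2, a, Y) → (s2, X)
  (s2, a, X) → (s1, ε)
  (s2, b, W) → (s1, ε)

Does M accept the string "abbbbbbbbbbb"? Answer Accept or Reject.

Reject

No computation consumes all input and empties the stack.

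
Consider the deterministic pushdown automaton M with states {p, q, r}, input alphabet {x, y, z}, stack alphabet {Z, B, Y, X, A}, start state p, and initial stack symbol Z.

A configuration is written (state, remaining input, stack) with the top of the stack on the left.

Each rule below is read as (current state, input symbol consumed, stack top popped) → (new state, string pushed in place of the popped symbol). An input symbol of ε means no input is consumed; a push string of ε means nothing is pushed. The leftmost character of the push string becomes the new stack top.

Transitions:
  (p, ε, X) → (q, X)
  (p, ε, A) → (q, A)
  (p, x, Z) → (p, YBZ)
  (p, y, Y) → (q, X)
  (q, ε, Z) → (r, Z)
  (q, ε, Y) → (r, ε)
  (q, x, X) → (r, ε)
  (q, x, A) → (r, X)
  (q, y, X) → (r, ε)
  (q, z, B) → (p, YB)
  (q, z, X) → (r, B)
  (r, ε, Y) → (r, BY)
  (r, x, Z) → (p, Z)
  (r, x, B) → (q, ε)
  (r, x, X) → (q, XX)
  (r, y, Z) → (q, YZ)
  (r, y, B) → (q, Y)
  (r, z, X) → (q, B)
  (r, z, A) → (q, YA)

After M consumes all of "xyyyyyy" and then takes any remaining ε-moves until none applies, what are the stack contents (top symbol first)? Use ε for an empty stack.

Z

(p, xyyyyyy, Z) ⊢ (p, yyyyyy, YBZ) ⊢ (q, yyyyy, XBZ) ⊢ (r, yyyy, BZ) ⊢ (q, yyy, YZ) ⊢ (r, yyy, Z) ⊢ (q, yy, YZ) ⊢ (r, yy, Z) ⊢ (q, y, YZ) ⊢ (r, y, Z) ⊢ (q, ε, YZ) ⊢ (r, ε, Z)
All input consumed in state r with stack Z.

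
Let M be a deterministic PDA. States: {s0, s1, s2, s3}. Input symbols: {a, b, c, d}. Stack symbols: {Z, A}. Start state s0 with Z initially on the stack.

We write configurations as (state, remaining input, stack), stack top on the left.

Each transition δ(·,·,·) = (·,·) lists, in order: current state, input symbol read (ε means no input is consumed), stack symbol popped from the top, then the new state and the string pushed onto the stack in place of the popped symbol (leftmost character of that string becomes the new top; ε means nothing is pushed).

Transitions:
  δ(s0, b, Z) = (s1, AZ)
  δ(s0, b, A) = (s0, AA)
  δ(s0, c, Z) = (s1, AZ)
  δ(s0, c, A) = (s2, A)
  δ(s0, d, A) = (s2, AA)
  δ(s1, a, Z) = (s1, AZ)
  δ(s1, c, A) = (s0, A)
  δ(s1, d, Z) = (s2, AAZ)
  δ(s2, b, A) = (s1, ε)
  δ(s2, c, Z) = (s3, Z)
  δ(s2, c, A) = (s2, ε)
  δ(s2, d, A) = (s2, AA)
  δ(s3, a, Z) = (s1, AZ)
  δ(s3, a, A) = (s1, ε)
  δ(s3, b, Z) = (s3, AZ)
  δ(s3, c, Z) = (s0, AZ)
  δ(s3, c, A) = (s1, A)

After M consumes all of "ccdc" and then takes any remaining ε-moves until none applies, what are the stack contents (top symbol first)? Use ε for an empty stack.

(s0, ccdc, Z)
  read c, top Z: go to s1, push AZ → (s1, cdc, AZ)
  read c, top A: go to s0, push A → (s0, dc, AZ)
  read d, top A: go to s2, push AA → (s2, c, AAZ)
  read c, top A: go to s2, push ε → (s2, ε, AZ)
All input consumed in state s2 with stack AZ.

AZ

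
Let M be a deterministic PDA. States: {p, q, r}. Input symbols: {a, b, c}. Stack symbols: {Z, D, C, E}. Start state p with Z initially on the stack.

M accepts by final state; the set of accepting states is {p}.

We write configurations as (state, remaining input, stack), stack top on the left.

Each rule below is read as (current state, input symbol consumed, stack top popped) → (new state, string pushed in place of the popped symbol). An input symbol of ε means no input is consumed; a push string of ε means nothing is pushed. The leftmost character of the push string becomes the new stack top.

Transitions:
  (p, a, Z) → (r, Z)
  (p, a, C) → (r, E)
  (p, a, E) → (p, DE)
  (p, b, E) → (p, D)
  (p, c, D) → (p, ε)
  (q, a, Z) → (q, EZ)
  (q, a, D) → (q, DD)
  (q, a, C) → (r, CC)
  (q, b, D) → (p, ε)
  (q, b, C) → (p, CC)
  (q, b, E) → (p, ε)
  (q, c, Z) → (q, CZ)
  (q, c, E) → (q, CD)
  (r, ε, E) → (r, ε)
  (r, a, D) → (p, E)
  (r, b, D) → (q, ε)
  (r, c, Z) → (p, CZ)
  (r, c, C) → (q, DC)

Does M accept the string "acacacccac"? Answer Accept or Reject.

(p, acacacccac, Z)
  read a, top Z: go to r, push Z → (r, cacacccac, Z)
  read c, top Z: go to p, push CZ → (p, acacccac, CZ)
  read a, top C: go to r, push E → (r, cacccac, EZ)
  ε-move, top E: go to r, push ε → (r, cacccac, Z)
  read c, top Z: go to p, push CZ → (p, acccac, CZ)
  read a, top C: go to r, push E → (r, cccac, EZ)
  ε-move, top E: go to r, push ε → (r, cccac, Z)
  read c, top Z: go to p, push CZ → (p, ccac, CZ)
No transition applies at (p, ccac, CZ); input not fully consumed.

Reject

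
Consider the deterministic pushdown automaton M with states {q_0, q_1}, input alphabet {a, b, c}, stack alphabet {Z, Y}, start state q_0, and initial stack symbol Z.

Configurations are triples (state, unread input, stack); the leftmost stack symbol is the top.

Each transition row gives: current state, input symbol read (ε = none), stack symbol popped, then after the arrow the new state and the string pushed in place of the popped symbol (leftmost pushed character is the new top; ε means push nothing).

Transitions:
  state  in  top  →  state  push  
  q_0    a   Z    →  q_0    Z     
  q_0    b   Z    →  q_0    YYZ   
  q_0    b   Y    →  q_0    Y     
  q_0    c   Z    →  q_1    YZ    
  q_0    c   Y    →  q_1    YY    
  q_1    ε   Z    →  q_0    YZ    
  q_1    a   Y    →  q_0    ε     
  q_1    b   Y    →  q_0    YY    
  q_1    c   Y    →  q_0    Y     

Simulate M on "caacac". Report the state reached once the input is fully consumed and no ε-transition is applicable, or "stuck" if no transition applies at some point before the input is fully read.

(q_0, caacac, Z) ⊢ (q_1, aacac, YZ) ⊢ (q_0, acac, Z) ⊢ (q_0, cac, Z) ⊢ (q_1, ac, YZ) ⊢ (q_0, c, Z) ⊢ (q_1, ε, YZ)
All input consumed; M is in state q_1.

q_1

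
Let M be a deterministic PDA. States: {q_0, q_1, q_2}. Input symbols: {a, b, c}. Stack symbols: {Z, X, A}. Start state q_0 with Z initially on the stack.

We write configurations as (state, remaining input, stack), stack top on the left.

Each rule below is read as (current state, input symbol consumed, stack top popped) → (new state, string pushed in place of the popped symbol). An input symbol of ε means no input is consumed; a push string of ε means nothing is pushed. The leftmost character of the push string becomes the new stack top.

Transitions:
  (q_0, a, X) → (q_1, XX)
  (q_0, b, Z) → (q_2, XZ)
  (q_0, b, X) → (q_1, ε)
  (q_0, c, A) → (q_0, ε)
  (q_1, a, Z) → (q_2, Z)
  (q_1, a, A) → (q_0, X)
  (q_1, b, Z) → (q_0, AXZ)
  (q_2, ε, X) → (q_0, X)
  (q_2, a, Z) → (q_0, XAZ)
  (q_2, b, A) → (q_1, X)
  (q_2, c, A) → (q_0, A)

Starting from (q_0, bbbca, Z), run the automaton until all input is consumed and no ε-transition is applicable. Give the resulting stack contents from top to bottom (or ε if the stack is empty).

(q_0, bbbca, Z)
  read b, top Z: go to q_2, push XZ → (q_2, bbca, XZ)
  ε-move, top X: go to q_0, push X → (q_0, bbca, XZ)
  read b, top X: go to q_1, push ε → (q_1, bca, Z)
  read b, top Z: go to q_0, push AXZ → (q_0, ca, AXZ)
  read c, top A: go to q_0, push ε → (q_0, a, XZ)
  read a, top X: go to q_1, push XX → (q_1, ε, XXZ)
All input consumed in state q_1 with stack XXZ.

XXZ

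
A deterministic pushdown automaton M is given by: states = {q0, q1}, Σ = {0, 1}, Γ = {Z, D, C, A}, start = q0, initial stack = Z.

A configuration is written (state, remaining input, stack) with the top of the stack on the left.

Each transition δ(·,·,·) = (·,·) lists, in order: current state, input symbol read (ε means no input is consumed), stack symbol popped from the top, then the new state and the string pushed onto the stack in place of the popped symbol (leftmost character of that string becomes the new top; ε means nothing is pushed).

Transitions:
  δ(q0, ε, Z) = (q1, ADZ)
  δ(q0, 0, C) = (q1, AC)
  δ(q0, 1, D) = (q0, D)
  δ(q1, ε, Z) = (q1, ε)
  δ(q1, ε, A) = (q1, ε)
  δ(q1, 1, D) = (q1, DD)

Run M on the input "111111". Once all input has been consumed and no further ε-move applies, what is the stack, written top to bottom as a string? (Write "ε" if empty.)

DDDDDDDZ

(q0, 111111, Z)
  ε-move, top Z: go to q1, push ADZ → (q1, 111111, ADZ)
  ε-move, top A: go to q1, push ε → (q1, 111111, DZ)
  read 1, top D: go to q1, push DD → (q1, 11111, DDZ)
  read 1, top D: go to q1, push DD → (q1, 1111, DDDZ)
  read 1, top D: go to q1, push DD → (q1, 111, DDDDZ)
  read 1, top D: go to q1, push DD → (q1, 11, DDDDDZ)
  read 1, top D: go to q1, push DD → (q1, 1, DDDDDDZ)
  read 1, top D: go to q1, push DD → (q1, ε, DDDDDDDZ)
All input consumed in state q1 with stack DDDDDDDZ.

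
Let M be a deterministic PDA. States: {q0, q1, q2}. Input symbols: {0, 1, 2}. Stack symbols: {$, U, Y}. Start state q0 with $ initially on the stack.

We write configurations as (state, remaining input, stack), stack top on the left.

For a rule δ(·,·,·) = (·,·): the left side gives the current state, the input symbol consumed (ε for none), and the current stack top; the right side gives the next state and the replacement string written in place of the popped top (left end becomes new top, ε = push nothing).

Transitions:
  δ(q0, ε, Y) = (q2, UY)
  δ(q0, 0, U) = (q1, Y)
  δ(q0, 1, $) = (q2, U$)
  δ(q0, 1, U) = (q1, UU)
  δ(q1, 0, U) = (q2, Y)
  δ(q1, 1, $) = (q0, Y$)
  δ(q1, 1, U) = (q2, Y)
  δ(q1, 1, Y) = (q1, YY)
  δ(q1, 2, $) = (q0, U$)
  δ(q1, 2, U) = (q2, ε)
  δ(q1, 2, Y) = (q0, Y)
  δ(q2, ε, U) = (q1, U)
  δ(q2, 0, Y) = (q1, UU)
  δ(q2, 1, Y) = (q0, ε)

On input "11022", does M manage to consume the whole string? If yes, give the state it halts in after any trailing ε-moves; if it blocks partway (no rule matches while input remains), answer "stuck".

q2

(q0, 11022, $) ⊢ (q2, 1022, U$) ⊢ (q1, 1022, U$) ⊢ (q2, 022, Y$) ⊢ (q1, 22, UU$) ⊢ (q2, 2, U$) ⊢ (q1, 2, U$) ⊢ (q2, ε, $)
All input consumed; M is in state q2.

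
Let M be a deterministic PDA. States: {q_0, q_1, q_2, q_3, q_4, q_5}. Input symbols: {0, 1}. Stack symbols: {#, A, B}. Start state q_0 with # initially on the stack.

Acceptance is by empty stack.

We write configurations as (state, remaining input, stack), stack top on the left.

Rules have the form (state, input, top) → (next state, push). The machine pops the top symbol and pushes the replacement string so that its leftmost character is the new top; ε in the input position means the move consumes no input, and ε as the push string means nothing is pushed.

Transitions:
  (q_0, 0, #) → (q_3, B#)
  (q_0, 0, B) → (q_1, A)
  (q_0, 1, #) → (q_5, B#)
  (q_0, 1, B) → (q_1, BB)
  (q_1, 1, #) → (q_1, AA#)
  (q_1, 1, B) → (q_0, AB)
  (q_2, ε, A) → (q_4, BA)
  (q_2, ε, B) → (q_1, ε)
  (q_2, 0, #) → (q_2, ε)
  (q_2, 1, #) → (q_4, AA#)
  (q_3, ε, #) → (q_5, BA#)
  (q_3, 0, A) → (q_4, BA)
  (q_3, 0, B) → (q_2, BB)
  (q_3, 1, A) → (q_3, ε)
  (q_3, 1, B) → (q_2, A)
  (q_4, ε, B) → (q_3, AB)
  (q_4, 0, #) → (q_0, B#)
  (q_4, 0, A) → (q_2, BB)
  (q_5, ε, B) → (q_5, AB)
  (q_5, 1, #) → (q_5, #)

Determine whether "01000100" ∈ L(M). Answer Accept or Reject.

(q_0, 01000100, #)
  read 0, top #: go to q_3, push B# → (q_3, 1000100, B#)
  read 1, top B: go to q_2, push A → (q_2, 000100, A#)
  ε-move, top A: go to q_4, push BA → (q_4, 000100, BA#)
  ε-move, top B: go to q_3, push AB → (q_3, 000100, ABA#)
  read 0, top A: go to q_4, push BA → (q_4, 00100, BABA#)
  ε-move, top B: go to q_3, push AB → (q_3, 00100, ABABA#)
  read 0, top A: go to q_4, push BA → (q_4, 0100, BABABA#)
  ε-move, top B: go to q_3, push AB → (q_3, 0100, ABABABA#)
  read 0, top A: go to q_4, push BA → (q_4, 100, BABABABA#)
  ε-move, top B: go to q_3, push AB → (q_3, 100, ABABABABA#)
  read 1, top A: go to q_3, push ε → (q_3, 00, BABABABA#)
  read 0, top B: go to q_2, push BB → (q_2, 0, BBABABABA#)
  ε-move, top B: go to q_1, push ε → (q_1, 0, BABABABA#)
No transition applies at (q_1, 0, BABABABA#); input not fully consumed.

Reject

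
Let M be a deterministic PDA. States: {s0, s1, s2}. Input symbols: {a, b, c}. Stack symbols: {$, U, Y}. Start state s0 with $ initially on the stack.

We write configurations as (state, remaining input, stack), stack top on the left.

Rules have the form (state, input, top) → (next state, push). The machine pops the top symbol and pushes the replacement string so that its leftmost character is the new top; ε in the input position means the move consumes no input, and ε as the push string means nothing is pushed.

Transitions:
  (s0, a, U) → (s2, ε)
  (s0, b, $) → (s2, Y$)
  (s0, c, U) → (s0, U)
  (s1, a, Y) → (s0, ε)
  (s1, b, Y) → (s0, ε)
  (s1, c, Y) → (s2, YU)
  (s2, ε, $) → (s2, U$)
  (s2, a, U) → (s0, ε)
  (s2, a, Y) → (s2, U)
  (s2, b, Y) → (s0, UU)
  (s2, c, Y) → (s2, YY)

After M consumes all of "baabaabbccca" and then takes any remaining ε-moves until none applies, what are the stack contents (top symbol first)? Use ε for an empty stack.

(s0, baabaabbccca, $)
  read b, top $: go to s2, push Y$ → (s2, aabaabbccca, Y$)
  read a, top Y: go to s2, push U → (s2, abaabbccca, U$)
  read a, top U: go to s0, push ε → (s0, baabbccca, $)
  read b, top $: go to s2, push Y$ → (s2, aabbccca, Y$)
  read a, top Y: go to s2, push U → (s2, abbccca, U$)
  read a, top U: go to s0, push ε → (s0, bbccca, $)
  read b, top $: go to s2, push Y$ → (s2, bccca, Y$)
  read b, top Y: go to s0, push UU → (s0, ccca, UU$)
  read c, top U: go to s0, push U → (s0, cca, UU$)
  read c, top U: go to s0, push U → (s0, ca, UU$)
  read c, top U: go to s0, push U → (s0, a, UU$)
  read a, top U: go to s2, push ε → (s2, ε, U$)
All input consumed in state s2 with stack U$.

U$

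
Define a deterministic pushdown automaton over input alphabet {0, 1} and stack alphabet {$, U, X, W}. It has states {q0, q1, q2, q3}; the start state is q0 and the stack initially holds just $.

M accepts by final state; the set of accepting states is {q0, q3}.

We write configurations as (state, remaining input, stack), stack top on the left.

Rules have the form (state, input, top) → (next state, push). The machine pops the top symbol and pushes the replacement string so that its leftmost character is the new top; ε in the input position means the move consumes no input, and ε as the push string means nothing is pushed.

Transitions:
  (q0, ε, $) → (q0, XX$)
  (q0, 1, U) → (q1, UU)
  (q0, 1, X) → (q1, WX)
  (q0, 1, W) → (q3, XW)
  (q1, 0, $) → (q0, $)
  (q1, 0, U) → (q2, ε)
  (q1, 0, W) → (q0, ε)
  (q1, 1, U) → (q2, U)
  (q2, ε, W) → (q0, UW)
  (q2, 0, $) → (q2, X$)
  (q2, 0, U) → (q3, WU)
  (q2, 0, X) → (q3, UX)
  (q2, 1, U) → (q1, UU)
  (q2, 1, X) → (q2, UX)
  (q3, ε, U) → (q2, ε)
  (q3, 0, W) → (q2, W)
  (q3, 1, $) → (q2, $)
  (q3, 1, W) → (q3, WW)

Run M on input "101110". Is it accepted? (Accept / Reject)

Reject

(q0, 101110, $) ⊢ (q0, 101110, XX$) ⊢ (q1, 01110, WXX$) ⊢ (q0, 1110, XX$) ⊢ (q1, 110, WXX$)
No transition applies at (q1, 110, WXX$); input not fully consumed.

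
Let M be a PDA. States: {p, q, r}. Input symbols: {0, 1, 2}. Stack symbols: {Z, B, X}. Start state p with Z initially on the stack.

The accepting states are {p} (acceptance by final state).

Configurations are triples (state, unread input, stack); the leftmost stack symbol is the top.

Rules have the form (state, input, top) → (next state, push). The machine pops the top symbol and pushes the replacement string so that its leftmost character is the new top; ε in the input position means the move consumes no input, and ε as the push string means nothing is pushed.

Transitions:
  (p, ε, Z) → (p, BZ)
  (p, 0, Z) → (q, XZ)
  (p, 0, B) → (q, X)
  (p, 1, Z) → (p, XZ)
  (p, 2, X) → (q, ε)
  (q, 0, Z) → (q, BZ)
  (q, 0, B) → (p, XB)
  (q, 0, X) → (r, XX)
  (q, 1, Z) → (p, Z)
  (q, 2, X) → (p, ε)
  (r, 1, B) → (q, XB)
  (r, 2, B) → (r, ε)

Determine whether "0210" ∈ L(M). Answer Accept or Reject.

No computation consumes all input and reaches a final state.

Reject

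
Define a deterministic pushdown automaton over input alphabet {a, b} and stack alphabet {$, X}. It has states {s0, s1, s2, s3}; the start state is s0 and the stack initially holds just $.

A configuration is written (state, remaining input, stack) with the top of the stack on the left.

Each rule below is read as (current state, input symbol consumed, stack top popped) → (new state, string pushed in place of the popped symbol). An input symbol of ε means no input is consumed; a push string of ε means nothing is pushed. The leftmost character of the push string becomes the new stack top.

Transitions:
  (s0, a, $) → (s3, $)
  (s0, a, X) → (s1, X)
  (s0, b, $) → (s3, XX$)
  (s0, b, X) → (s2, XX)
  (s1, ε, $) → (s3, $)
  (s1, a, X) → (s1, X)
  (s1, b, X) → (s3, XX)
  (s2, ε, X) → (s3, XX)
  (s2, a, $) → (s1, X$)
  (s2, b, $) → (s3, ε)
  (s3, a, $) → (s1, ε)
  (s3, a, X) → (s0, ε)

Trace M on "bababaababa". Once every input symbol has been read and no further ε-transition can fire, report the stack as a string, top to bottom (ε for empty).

XXXX$

(s0, bababaababa, $)
  read b, top $: go to s3, push XX$ → (s3, ababaababa, XX$)
  read a, top X: go to s0, push ε → (s0, babaababa, X$)
  read b, top X: go to s2, push XX → (s2, abaababa, XX$)
  ε-move, top X: go to s3, push XX → (s3, abaababa, XXX$)
  read a, top X: go to s0, push ε → (s0, baababa, XX$)
  read b, top X: go to s2, push XX → (s2, aababa, XXX$)
  ε-move, top X: go to s3, push XX → (s3, aababa, XXXX$)
  read a, top X: go to s0, push ε → (s0, ababa, XXX$)
  read a, top X: go to s1, push X → (s1, baba, XXX$)
  read b, top X: go to s3, push XX → (s3, aba, XXXX$)
  read a, top X: go to s0, push ε → (s0, ba, XXX$)
  read b, top X: go to s2, push XX → (s2, a, XXXX$)
  ε-move, top X: go to s3, push XX → (s3, a, XXXXX$)
  read a, top X: go to s0, push ε → (s0, ε, XXXX$)
All input consumed in state s0 with stack XXXX$.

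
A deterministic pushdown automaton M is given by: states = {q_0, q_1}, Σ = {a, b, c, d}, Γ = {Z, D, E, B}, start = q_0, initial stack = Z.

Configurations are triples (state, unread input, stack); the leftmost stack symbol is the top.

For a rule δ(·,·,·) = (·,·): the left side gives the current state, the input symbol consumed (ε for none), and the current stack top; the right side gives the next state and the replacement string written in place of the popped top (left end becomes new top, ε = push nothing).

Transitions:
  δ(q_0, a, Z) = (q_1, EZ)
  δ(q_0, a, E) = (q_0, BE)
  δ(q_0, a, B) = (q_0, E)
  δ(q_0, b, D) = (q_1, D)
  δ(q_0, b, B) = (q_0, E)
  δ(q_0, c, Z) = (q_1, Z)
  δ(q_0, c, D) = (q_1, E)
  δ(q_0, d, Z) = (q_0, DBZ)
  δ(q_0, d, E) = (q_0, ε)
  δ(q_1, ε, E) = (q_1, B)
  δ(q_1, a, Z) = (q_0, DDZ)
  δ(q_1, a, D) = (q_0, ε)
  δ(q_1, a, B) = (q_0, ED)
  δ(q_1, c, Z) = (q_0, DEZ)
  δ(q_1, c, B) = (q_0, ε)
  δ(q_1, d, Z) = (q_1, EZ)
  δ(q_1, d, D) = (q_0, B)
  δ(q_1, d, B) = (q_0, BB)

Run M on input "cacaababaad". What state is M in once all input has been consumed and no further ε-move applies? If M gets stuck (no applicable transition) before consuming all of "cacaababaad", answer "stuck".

(q_0, cacaababaad, Z) ⊢ (q_1, acaababaad, Z) ⊢ (q_0, caababaad, DDZ) ⊢ (q_1, aababaad, EDZ) ⊢ (q_1, aababaad, BDZ) ⊢ (q_0, ababaad, EDDZ) ⊢ (q_0, babaad, BEDDZ) ⊢ (q_0, abaad, EEDDZ) ⊢ (q_0, baad, BEEDDZ) ⊢ (q_0, aad, EEEDDZ) ⊢ (q_0, ad, BEEEDDZ) ⊢ (q_0, d, EEEEDDZ) ⊢ (q_0, ε, EEEDDZ)
All input consumed; M is in state q_0.

q_0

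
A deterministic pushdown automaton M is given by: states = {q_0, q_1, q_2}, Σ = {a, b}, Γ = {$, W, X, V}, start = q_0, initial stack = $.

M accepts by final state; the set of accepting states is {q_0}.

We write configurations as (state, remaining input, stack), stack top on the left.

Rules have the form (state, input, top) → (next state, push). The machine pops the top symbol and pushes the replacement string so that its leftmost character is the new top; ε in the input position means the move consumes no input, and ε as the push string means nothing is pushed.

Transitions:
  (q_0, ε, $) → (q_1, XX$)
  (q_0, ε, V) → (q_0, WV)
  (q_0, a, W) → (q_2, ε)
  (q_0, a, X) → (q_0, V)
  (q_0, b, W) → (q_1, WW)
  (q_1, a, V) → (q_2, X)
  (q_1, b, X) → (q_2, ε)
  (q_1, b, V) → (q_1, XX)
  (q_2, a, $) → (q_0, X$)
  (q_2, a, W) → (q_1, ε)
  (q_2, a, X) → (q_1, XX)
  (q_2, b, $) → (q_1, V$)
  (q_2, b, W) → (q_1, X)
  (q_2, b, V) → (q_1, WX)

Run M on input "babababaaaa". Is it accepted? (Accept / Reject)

(q_0, babababaaaa, $)
  ε-move, top $: go to q_1, push XX$ → (q_1, babababaaaa, XX$)
  read b, top X: go to q_2, push ε → (q_2, abababaaaa, X$)
  read a, top X: go to q_1, push XX → (q_1, bababaaaa, XX$)
  read b, top X: go to q_2, push ε → (q_2, ababaaaa, X$)
  read a, top X: go to q_1, push XX → (q_1, babaaaa, XX$)
  read b, top X: go to q_2, push ε → (q_2, abaaaa, X$)
  read a, top X: go to q_1, push XX → (q_1, baaaa, XX$)
  read b, top X: go to q_2, push ε → (q_2, aaaa, X$)
  read a, top X: go to q_1, push XX → (q_1, aaa, XX$)
No transition applies at (q_1, aaa, XX$); input not fully consumed.

Reject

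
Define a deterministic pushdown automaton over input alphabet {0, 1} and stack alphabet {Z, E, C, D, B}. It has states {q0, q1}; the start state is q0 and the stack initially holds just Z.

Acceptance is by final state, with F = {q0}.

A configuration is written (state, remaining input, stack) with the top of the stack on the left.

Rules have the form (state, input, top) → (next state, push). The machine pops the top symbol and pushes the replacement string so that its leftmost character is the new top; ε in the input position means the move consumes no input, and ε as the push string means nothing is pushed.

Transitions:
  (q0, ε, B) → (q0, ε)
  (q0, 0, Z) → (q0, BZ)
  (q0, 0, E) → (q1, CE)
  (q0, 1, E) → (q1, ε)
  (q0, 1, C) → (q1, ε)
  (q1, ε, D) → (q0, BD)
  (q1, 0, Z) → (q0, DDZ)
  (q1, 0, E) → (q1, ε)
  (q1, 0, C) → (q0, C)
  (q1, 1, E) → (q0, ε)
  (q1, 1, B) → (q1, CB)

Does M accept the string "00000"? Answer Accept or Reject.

Accept

(q0, 00000, Z)
  read 0, top Z: go to q0, push BZ → (q0, 0000, BZ)
  ε-move, top B: go to q0, push ε → (q0, 0000, Z)
  read 0, top Z: go to q0, push BZ → (q0, 000, BZ)
  ε-move, top B: go to q0, push ε → (q0, 000, Z)
  read 0, top Z: go to q0, push BZ → (q0, 00, BZ)
  ε-move, top B: go to q0, push ε → (q0, 00, Z)
  read 0, top Z: go to q0, push BZ → (q0, 0, BZ)
  ε-move, top B: go to q0, push ε → (q0, 0, Z)
  read 0, top Z: go to q0, push BZ → (q0, ε, BZ)
All input consumed; state q0 ∈ F.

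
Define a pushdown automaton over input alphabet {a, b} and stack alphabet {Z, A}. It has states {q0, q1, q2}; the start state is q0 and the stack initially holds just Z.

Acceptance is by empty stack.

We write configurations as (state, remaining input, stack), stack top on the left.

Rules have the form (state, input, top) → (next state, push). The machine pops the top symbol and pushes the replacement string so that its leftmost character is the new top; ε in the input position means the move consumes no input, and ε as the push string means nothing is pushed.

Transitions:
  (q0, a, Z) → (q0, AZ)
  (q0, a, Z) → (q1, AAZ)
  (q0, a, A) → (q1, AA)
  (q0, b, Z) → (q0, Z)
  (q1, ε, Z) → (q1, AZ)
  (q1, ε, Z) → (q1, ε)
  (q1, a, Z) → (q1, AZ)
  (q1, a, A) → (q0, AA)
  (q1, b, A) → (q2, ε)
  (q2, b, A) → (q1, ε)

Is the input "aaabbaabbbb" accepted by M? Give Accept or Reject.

One accepting computation: (q0, aaabbaabbbb, Z) ⊢ (q1, aabbaabbbb, AAZ) ⊢ (q0, abbaabbbb, AAAZ) ⊢ (q1, bbaabbbb, AAAAZ) ⊢ (q2, baabbbb, AAAZ) ⊢ (q1, aabbbb, AAZ) ⊢ (q0, abbbb, AAAZ) ⊢ (q1, bbbb, AAAAZ) ⊢ (q2, bbb, AAAZ) ⊢ (q1, bb, AAZ) ⊢ (q2, b, AZ) ⊢ (q1, ε, Z) ⊢ (q1, ε, ε)
All input consumed and the stack is empty.

Accept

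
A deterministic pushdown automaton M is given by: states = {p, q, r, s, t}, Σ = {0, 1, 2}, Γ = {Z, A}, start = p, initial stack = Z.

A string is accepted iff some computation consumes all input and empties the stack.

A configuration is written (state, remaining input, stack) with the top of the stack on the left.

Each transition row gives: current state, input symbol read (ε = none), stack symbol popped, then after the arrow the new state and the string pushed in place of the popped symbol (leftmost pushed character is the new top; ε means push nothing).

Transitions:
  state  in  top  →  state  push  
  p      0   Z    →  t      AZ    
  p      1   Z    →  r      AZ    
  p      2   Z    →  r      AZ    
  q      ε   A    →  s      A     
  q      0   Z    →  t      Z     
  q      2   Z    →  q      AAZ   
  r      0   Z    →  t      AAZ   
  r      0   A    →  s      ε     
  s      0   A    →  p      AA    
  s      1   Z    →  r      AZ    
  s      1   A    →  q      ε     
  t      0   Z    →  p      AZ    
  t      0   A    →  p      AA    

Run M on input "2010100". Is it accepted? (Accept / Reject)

Reject

(p, 2010100, Z)
  read 2, top Z: go to r, push AZ → (r, 010100, AZ)
  read 0, top A: go to s, push ε → (s, 10100, Z)
  read 1, top Z: go to r, push AZ → (r, 0100, AZ)
  read 0, top A: go to s, push ε → (s, 100, Z)
  read 1, top Z: go to r, push AZ → (r, 00, AZ)
  read 0, top A: go to s, push ε → (s, 0, Z)
No transition applies at (s, 0, Z); input not fully consumed.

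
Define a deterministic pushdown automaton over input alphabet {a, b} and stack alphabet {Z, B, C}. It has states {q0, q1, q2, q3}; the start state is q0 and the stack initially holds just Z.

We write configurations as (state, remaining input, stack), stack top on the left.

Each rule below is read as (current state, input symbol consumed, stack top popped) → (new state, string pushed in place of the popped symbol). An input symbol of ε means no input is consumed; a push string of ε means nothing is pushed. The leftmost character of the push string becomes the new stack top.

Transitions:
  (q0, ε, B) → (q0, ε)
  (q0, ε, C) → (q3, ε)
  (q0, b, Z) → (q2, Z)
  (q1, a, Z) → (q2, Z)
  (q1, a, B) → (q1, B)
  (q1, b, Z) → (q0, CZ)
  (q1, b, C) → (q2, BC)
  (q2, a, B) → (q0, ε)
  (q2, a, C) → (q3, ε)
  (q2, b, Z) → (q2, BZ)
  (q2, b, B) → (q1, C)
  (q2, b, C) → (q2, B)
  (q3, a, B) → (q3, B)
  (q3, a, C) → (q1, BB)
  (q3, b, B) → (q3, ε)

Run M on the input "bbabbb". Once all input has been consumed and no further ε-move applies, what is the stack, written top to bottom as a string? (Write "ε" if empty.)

CZ

(q0, bbabbb, Z) ⊢ (q2, babbb, Z) ⊢ (q2, abbb, BZ) ⊢ (q0, bbb, Z) ⊢ (q2, bb, Z) ⊢ (q2, b, BZ) ⊢ (q1, ε, CZ)
All input consumed in state q1 with stack CZ.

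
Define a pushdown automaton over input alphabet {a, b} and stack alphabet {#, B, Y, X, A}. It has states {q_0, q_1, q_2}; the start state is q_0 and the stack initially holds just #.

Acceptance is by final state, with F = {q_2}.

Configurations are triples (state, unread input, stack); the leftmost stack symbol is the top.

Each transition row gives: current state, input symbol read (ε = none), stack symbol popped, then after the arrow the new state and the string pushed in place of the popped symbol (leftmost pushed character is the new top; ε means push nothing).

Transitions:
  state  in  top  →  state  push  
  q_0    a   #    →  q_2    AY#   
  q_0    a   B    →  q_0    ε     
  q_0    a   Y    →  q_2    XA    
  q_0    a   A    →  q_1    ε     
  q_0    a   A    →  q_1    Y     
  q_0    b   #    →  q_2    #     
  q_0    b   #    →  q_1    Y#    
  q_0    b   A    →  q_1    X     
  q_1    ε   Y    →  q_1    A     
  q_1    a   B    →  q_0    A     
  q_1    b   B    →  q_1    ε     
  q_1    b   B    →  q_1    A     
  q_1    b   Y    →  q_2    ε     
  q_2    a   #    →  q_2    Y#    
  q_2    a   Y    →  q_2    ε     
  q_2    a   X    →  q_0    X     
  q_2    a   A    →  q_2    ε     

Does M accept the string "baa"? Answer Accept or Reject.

One accepting computation: (q_0, baa, #) ⊢ (q_2, aa, #) ⊢ (q_2, a, Y#) ⊢ (q_2, ε, #)
All input consumed and state q_2 ∈ F.

Accept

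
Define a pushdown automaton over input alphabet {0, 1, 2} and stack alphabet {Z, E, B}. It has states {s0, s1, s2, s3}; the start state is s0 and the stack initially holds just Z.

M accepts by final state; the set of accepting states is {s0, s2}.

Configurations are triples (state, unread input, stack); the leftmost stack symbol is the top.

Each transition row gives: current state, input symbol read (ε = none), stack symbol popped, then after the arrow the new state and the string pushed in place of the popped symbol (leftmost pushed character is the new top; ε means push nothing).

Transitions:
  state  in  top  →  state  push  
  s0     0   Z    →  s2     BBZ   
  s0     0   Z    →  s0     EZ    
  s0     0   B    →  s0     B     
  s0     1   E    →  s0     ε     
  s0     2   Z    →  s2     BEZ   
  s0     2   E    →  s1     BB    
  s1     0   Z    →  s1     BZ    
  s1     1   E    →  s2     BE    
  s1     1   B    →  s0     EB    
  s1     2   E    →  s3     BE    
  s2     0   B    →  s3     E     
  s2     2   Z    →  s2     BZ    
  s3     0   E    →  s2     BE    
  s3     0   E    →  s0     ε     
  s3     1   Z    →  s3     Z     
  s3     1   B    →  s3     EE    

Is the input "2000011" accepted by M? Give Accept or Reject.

Accept

One accepting computation: (s0, 2000011, Z) ⊢ (s2, 000011, BEZ) ⊢ (s3, 00011, EEZ) ⊢ (s2, 0011, BEEZ) ⊢ (s3, 011, EEEZ) ⊢ (s0, 11, EEZ) ⊢ (s0, 1, EZ) ⊢ (s0, ε, Z)
All input consumed and state s0 ∈ F.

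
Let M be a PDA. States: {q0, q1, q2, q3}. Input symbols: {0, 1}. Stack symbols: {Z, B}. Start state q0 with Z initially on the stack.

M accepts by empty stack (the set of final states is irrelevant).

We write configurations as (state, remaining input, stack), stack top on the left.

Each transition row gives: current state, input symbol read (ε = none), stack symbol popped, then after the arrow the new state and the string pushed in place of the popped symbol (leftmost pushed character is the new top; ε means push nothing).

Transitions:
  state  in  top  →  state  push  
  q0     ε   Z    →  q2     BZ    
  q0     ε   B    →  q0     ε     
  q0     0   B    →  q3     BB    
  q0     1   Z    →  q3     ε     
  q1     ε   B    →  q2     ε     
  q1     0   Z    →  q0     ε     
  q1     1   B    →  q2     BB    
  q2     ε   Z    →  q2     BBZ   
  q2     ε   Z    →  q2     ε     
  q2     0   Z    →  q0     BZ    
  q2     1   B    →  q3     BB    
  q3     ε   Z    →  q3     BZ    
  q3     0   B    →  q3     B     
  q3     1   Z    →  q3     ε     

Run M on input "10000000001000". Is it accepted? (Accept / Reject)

Reject

No computation consumes all input and empties the stack.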